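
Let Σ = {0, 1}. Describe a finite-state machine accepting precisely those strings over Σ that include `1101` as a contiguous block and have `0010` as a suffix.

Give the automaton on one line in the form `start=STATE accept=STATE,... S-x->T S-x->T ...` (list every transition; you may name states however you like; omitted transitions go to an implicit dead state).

Run two small machines in parallel and take their product. One (5 states) tracks whether and how much of `1101` has been seen; the other (5 states) tracks how much of the suffix `0010` has currently been matched. Each combined state is a pair, one component from each; accept when both components accept. After merging equivalent states the machine shrinks.
        0   1  
>  s0   s0  s1 
   s1   s0  s2 
   s2   s3  s2 
   s3   s0  s4 
   s4   s5  s4 
   s5   s6  s4 
   s6   s6  s7 
   s7   s8  s4 
 * s8   s6  s4 
(> = start, * = accepting)

start=s0 accept=s8 s0-0->s0 s0-1->s1 s1-0->s0 s1-1->s2 s2-0->s3 s2-1->s2 s3-0->s0 s3-1->s4 s4-0->s5 s4-1->s4 s5-0->s6 s5-1->s4 s6-0->s6 s6-1->s7 s7-0->s8 s7-1->s4 s8-0->s6 s8-1->s4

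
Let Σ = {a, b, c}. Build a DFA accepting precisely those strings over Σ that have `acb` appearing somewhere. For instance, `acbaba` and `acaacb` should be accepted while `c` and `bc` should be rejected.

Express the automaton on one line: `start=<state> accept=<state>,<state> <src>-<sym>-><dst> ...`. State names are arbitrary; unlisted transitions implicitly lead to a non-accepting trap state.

States S0..S2 record the length of the longest prefix of `acb` that matches the current input suffix. Reaching S3 means `acb` has been seen, and we stay there forever. Accept from S3.
A 4-state machine:
        a   b   c  
>  S0   S1  S0  S0 
   S1   S1  S0  S2 
   S2   S1  S3  S0 
 * S3   S3  S3  S3 
(> = start, * = accepting)

start=S0 accept=S3 S0-a->S1 S0-b->S0 S0-c->S0 S1-a->S1 S1-b->S0 S1-c->S2 S2-a->S1 S2-b->S3 S2-c->S0 S3-a->S3 S3-b->S3 S3-c->S3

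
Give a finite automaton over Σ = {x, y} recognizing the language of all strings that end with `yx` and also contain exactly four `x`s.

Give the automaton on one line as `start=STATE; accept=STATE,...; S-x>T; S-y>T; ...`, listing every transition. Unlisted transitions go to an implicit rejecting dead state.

Handle the two conditions separately and then intersect. The first has 3 states tracking how much of the suffix `yx` has currently been matched; the second has 6 states tracking the count of `x`s, saturating at 5. A product state is a pair (one from each), accepting exactly when both do. Minimizing collapses redundant product states.
7 states suffice.
        x   y  
>  S0   S1  S0 
   S1   S2  S1 
   S2   S3  S2 
   S3   S4  S5 
   S4   S4  S4 
   S5   S6  S5 
 * S6   S4  S4 
(> = start, * = accepting)

start=S0; accept=S6; S0-x>S1; S0-y>S0; S1-x>S2; S1-y>S1; S2-x>S3; S2-y>S2; S3-x>S4; S3-y>S5; S4-x>S4; S4-y>S4; S5-x>S6; S5-y>S5; S6-x>S4; S6-y>S4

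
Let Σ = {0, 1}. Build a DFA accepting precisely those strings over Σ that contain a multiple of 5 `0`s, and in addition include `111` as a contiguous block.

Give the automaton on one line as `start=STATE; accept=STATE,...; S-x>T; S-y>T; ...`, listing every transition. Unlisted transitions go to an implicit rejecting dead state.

start=A; accept=J; A-0>B; A-1>C; B-0>D; B-1>E; C-0>B; C-1>F; D-0>G; D-1>H; E-0>D; E-1>I; F-0>B; F-1>J; G-0>K; G-1>L; H-0>G; H-1>M; I-0>D; I-1>N; J-0>N; J-1>J; K-0>A; K-1>O; L-0>K; L-1>P; M-0>G; M-1>Q; N-0>Q; N-1>N; O-0>A; O-1>R; P-0>K; P-1>S; Q-0>S; Q-1>Q; R-0>A; R-1>T; S-0>T; S-1>S; T-0>J; T-1>T

Build one automaton per condition and run them in lockstep. One (5 states) tracks the count of `0`s modulo 5; the other (4 states) tracks whether and how much of `111` has been seen. Each combined state is a pair, one component from each; accept when both components accept.
       0  1 
>  A   B  C 
   B   D  E 
   C   B  F 
   D   G  H 
   E   D  I 
   F   B  J 
   G   K  L 
   H   G  M 
   I   D  N 
 * J   N  J 
   K   A  O 
   L   K  P 
   M   G  Q 
   N   Q  N 
   O   A  R 
   P   K  S 
   Q   S  Q 
   R   A  T 
   S   T  S 
   T   J  T 
(> = start, * = accepting)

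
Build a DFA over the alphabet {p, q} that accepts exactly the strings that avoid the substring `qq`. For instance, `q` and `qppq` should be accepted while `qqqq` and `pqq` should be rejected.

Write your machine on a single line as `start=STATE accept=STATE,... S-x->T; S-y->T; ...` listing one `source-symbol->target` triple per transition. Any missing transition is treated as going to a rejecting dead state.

start=s0; accept=s0,s1; s0-p->s0; s0-q->s1; s1-p->s0; s1-q->s2; s2-p->s2; s2-q->s2

This is the complement of 'contains `qq`'. Use the same substring-matching states — s0 through s2 holding how much of `qq` has just been matched — but flip the accepting set: everything except the trap s2 accepts.
        p   q  
>* s0   s0  s1 
 * s1   s0  s2 
   s2   s2  s2 
(> = start, * = accepting)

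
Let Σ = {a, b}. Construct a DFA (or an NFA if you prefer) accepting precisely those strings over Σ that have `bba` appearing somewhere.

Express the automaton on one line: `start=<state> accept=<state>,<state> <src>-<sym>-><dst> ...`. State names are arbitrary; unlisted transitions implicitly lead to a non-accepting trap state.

Track how much of `bba` has been matched so far: state S0 is no progress, S3 is the absorbing accept state reached once `bba` has occurred. Intermediate states record partial matches; on a mismatch, fall back to the longest reusable overlap.
With 4 states:
        a   b  
>  S0   S0  S1 
   S1   S0  S2 
   S2   S3  S2 
 * S3   S3  S3 
(> = start, * = accepting)

start=S0 accept=S3 S0-a->S0 S0-b->S1 S1-a->S0 S1-b->S2 S2-a->S3 S2-b->S2 S3-a->S3 S3-b->S3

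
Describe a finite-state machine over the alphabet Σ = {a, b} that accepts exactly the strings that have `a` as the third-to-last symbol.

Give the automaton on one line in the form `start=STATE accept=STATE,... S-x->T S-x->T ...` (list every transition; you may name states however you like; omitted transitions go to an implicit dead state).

start=q0 accept=q7,q8,q9,q10 q0-a->q1 q0-b->q2 q1-a->q3 q1-b->q4 q2-a->q5 q2-b->q6 q3-a->q7 q3-b->q8 q4-a->q9 q4-b->q10 q5-a->q11 q5-b->q12 q6-a->q13 q6-b->q14 q7-a->q7 q7-b->q8 q8-a->q9 q8-b->q10 q9-a->q11 q9-b->q12 q10-a->q13 q10-b->q14 q11-a->q7 q11-b->q8 q12-a->q9 q12-b->q10 q13-a->q11 q13-b->q12 q14-a->q13 q14-b->q14

Because acceptance depends on a position counted from the end, the machine has to buffer the most recent 3 symbols. Make each state the string of the last up-to-3 symbols read; on input `x` shift the window left and append `x`. Accept when the buffered window has length 3 and begins with `a`.
15 states suffice.
          a    b  
>  q0     q1   q2 
   q1     q3   q4 
   q2     q5   q6 
   q3     q7   q8 
   q4     q9  q10 
   q5    q11  q12 
   q6    q13  q14 
 * q7     q7   q8 
 * q8     q9  q10 
 * q9    q11  q12 
 * q10   q13  q14 
   q11    q7   q8 
   q12    q9  q10 
   q13   q11  q12 
   q14   q13  q14 
(> = start, * = accepting)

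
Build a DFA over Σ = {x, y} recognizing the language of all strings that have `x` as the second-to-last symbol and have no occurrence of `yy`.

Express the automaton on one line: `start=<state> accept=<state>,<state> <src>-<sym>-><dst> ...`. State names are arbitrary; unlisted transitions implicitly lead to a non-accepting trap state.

Run two small machines in parallel and take their product. The first has 7 states tracking the last 2 symbols read; the second has 3 states tracking partial matches of the forbidden pattern `yy`. A product state is a pair (one from each), accepting exactly when both do. After merging equivalent states the machine shrinks.
A 6-state machine:
        x   y  
>  q0   q1  q2 
   q1   q3  q4 
   q2   q1  q5 
 * q3   q3  q4 
 * q4   q1  q5 
   q5   q5  q5 
(> = start, * = accepting)

start=q0 accept=q3,q4 q0-x->q1 q0-y->q2 q1-x->q3 q1-y->q4 q2-x->q1 q2-y->q5 q3-x->q3 q3-y->q4 q4-x->q1 q4-y->q5 q5-x->q5 q5-y->q5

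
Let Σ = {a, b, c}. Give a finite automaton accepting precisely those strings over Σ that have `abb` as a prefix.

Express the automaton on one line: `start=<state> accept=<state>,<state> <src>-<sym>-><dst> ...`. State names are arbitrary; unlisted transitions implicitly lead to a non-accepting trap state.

Check the first 3 symbols one by one: q0 through q2 record how many have matched `abb` so far; any wrong symbol goes to the dead state q4. After all 3 match we enter the accepting sink q3.
With 5 states:
        a   b   c  
>  q0   q1  q4  q4 
   q1   q4  q2  q4 
   q2   q4  q3  q4 
 * q3   q3  q3  q3 
   q4   q4  q4  q4 
(> = start, * = accepting)

start=q0 accept=q3 q0-a->q1 q0-b->q4 q0-c->q4 q1-a->q4 q1-b->q2 q1-c->q4 q2-a->q4 q2-b->q3 q2-c->q4 q3-a->q3 q3-b->q3 q3-c->q3 q4-a->q4 q4-b->q4 q4-c->q4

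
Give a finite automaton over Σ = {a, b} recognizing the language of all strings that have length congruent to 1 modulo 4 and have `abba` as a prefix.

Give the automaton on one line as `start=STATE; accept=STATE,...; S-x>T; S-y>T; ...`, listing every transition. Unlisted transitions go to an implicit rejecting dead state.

Build one automaton per condition and run them in lockstep. The first has 4 states tracking the input length modulo 4; the second has 6 states tracking whether the input so far still matches the prefix `abba`. A product state is a pair (one from each), accepting exactly when both do.
          a    b  
>  q0     q1   q2 
   q1     q3   q4 
   q2     q3   q3 
   q3     q5   q5 
   q4     q5   q6 
   q5     q7   q7 
   q6     q8   q7 
   q7     q2   q2 
   q8     q9   q9 
 * q9    q10  q10 
   q10   q11  q11 
   q11    q8   q8 
(> = start, * = accepting)

start=q0; accept=q9; q0-a>q1; q0-b>q2; q1-a>q3; q1-b>q4; q2-a>q3; q2-b>q3; q3-a>q5; q3-b>q5; q4-a>q5; q4-b>q6; q5-a>q7; q5-b>q7; q6-a>q8; q6-b>q7; q7-a>q2; q7-b>q2; q8-a>q9; q8-b>q9; q9-a>q10; q9-b>q10; q10-a>q11; q10-b>q11; q11-a>q8; q11-b>q8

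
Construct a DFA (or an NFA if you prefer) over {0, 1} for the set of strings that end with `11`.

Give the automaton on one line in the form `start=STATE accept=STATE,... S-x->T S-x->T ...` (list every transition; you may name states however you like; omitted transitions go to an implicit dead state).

start=q0 accept=q2 q0-0->q0 q0-1->q1 q1-0->q0 q1-1->q2 q2-0->q0 q2-1->q2

Remember how much of `11` the current input suffix matches. State q0 means no match yet; q1 means the last symbol is `1`; q2 means the last 2 symbols are `11`. Only q2 accepts. On a mismatch, fall back to the longest proper suffix that is still a prefix of `11`.
With 3 states:
        0   1  
>  q0   q0  q1 
   q1   q0  q2 
 * q2   q0  q2 
(> = start, * = accepting)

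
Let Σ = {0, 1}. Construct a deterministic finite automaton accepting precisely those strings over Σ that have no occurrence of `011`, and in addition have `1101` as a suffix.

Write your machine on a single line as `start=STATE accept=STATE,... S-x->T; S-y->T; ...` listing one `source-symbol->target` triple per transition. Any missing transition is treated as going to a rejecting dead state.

start=s0; accept=s5; s0-0->s1; s0-1->s2; s1-0->s1; s1-1->s1; s2-0->s1; s2-1->s3; s3-0->s4; s3-1->s3; s4-0->s1; s4-1->s5; s5-0->s1; s5-1->s1

Build one automaton per condition and run them in lockstep. One (4 states) tracks partial matches of the forbidden pattern `011`; the other (5 states) tracks how much of the suffix `1101` has currently been matched. Each combined state is a pair, one component from each; accept when both components accept. After merging equivalent states the machine shrinks.
A 6-state machine:
        0   1  
>  s0   s1  s2 
   s1   s1  s1 
   s2   s1  s3 
   s3   s4  s3 
   s4   s1  s5 
 * s5   s1  s1 
(> = start, * = accepting)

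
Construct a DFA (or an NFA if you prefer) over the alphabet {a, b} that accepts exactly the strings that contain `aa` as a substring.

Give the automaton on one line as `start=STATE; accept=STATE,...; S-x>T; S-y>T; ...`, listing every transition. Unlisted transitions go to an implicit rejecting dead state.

start=q0; accept=q2; q0-a>q1; q0-b>q0; q1-a>q2; q1-b>q0; q2-a>q2; q2-b>q2

Track how much of `aa` has been matched so far: state q0 is no progress, q2 is the absorbing accept state reached once `aa` has occurred. Intermediate states record partial matches; on a mismatch, fall back to the longest reusable overlap.
With 3 states:
        a   b  
>  q0   q1  q0 
   q1   q2  q0 
 * q2   q2  q2 
(> = start, * = accepting)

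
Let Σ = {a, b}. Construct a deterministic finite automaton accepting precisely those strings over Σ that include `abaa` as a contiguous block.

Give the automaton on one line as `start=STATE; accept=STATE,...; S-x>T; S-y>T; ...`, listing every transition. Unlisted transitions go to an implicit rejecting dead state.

Track how much of `abaa` has been matched so far: state S0 is no progress, S4 is the absorbing accept state reached once `abaa` has occurred. Intermediate states record partial matches; on a mismatch, fall back to the longest reusable overlap.
        a   b  
>  S0   S1  S0 
   S1   S1  S2 
   S2   S3  S0 
   S3   S4  S2 
 * S4   S4  S4 
(> = start, * = accepting)

start=S0; accept=S4; S0-a>S1; S0-b>S0; S1-a>S1; S1-b>S2; S2-a>S3; S2-b>S0; S3-a>S4; S3-b>S2; S4-a>S4; S4-b>S4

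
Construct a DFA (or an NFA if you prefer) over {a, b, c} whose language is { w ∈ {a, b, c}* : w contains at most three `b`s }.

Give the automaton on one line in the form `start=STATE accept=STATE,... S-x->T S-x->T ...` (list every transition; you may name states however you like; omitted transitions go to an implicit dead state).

start=S0 accept=S0,S1,S2,S3 S0-a->S0 S0-b->S1 S0-c->S0 S1-a->S1 S1-b->S2 S1-c->S1 S2-a->S2 S2-b->S3 S2-c->S2 S3-a->S3 S3-b->S4 S3-c->S3 S4-a->S4 S4-b->S4 S4-c->S4

Count `b`s, saturating at 4: states S0 through S3 mean 0 through 3 `b`s seen; S4 means more than 3. Each `b` increments (capped at S4); other symbols loop. Accept from {S0, S1, S2, S3}.
A 5-state machine:
        a   b   c  
>* S0   S0  S1  S0 
 * S1   S1  S2  S1 
 * S2   S2  S3  S2 
 * S3   S3  S4  S3 
   S4   S4  S4  S4 
(> = start, * = accepting)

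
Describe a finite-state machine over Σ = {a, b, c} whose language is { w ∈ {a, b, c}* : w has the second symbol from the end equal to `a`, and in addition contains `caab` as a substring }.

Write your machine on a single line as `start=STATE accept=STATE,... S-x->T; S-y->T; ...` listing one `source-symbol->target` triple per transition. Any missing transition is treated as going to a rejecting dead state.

start=S0; accept=S14,S18,S19; S0-a->S1; S0-b->S2; S0-c->S3; S1-a->S4; S1-b->S5; S1-c->S6; S2-a->S7; S2-b->S8; S2-c->S9; S3-a->S10; S3-b->S11; S3-c->S12; S4-a->S4; S4-b->S5; S4-c->S6; S5-a->S7; S5-b->S8; S5-c->S9; S6-a->S10; S6-b->S11; S6-c->S12; S7-a->S4; S7-b->S5; S7-c->S6; S8-a->S7; S8-b->S8; S8-c->S9; S9-a->S10; S9-b->S11; S9-c->S12; S10-a->S13; S10-b->S5; S10-c->S6; S11-a->S7; S11-b->S8; S11-c->S9; S12-a->S10; S12-b->S11; S12-c->S12; S13-a->S4; S13-b->S14; S13-c->S6; S14-a->S15; S14-b->S16; S14-c->S17; S15-a->S18; S15-b->S14; S15-c->S19; S16-a->S15; S16-b->S16; S16-c->S17; S17-a->S20; S17-b->S21; S17-c->S22; S18-a->S18; S18-b->S14; S18-c->S19; S19-a->S20; S19-b->S21; S19-c->S22; S20-a->S18; S20-b->S14; S20-c->S19; S21-a->S15; S21-b->S16; S21-c->S17; S22-a->S20; S22-b->S21; S22-c->S22

Handle the two conditions separately and then intersect. The first has 13 states tracking the last 2 symbols read; the second has 5 states tracking whether and how much of `caab` has been seen. A product state is a pair (one from each), accepting exactly when both do.
23 states suffice.
          a    b    c  
>  S0     S1   S2   S3 
   S1     S4   S5   S6 
   S2     S7   S8   S9 
   S3    S10  S11  S12 
   S4     S4   S5   S6 
   S5     S7   S8   S9 
   S6    S10  S11  S12 
   S7     S4   S5   S6 
   S8     S7   S8   S9 
   S9    S10  S11  S12 
   S10   S13   S5   S6 
   S11    S7   S8   S9 
   S12   S10  S11  S12 
   S13    S4  S14   S6 
 * S14   S15  S16  S17 
   S15   S18  S14  S19 
   S16   S15  S16  S17 
   S17   S20  S21  S22 
 * S18   S18  S14  S19 
 * S19   S20  S21  S22 
   S20   S18  S14  S19 
   S21   S15  S16  S17 
   S22   S20  S21  S22 
(> = start, * = accepting)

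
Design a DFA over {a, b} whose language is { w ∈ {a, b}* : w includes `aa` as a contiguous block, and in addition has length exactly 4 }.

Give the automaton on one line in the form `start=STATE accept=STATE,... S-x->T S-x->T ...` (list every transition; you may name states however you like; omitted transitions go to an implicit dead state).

start=q0 accept=q9 q0-a->q1 q0-b->q2 q1-a->q3 q1-b->q4 q2-a->q5 q2-b->q4 q3-a->q6 q3-b->q6 q4-a->q7 q4-b->q8 q5-a->q6 q5-b->q8 q6-a->q9 q6-b->q9 q7-a->q9 q7-b->q10 q8-a->q11 q8-b->q10 q9-a->q12 q9-b->q12 q10-a->q13 q10-b->q14 q11-a->q12 q11-b->q14 q12-a->q12 q12-b->q12 q13-a->q12 q13-b->q14 q14-a->q13 q14-b->q14

Handle the two conditions separately and then intersect. One (3 states) tracks whether and how much of `aa` has been seen; the other (6 states) tracks the input length, saturating at 5. Each combined state is a pair, one component from each; accept when both components accept.
With 15 states:
          a    b  
>  q0     q1   q2 
   q1     q3   q4 
   q2     q5   q4 
   q3     q6   q6 
   q4     q7   q8 
   q5     q6   q8 
   q6     q9   q9 
   q7     q9  q10 
   q8    q11  q10 
 * q9    q12  q12 
   q10   q13  q14 
   q11   q12  q14 
   q12   q12  q12 
   q13   q12  q14 
   q14   q13  q14 
(> = start, * = accepting)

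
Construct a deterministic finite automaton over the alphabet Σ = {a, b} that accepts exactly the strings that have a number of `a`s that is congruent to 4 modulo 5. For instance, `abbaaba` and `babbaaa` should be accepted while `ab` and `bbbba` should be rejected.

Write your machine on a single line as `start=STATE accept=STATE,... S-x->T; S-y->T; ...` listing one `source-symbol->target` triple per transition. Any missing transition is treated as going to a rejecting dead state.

start=S0; accept=S4; S0-a->S1; S0-b->S0; S1-a->S2; S1-b->S1; S2-a->S3; S2-b->S2; S3-a->S4; S3-b->S3; S4-a->S0; S4-b->S4

Keep the running count of `a`s modulo 5: each `a` advances along the cycle S0 → S1 → S2 → S3 → S4 → S0 while other symbols loop. Accept at S4.
A 5-state machine:
        a   b  
>  S0   S1  S0 
   S1   S2  S1 
   S2   S3  S2 
   S3   S4  S3 
 * S4   S0  S4 
(> = start, * = accepting)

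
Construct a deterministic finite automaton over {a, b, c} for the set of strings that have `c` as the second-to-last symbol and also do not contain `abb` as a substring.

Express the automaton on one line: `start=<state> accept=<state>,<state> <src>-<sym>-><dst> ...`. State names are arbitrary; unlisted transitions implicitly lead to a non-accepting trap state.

start=s0 accept=s10,s11,s12 s0-a->s1 s0-b->s2 s0-c->s3 s1-a->s4 s1-b->s5 s1-c->s6 s2-a->s7 s2-b->s8 s2-c->s9 s3-a->s10 s3-b->s11 s3-c->s12 s4-a->s4 s4-b->s5 s4-c->s6 s5-a->s7 s5-b->s13 s5-c->s9 s6-a->s10 s6-b->s11 s6-c->s12 s7-a->s4 s7-b->s5 s7-c->s6 s8-a->s7 s8-b->s8 s8-c->s9 s9-a->s10 s9-b->s11 s9-c->s12 s10-a->s4 s10-b->s5 s10-c->s6 s11-a->s7 s11-b->s8 s11-c->s9 s12-a->s10 s12-b->s11 s12-c->s12 s13-a->s14 s13-b->s13 s13-c->s15 s14-a->s16 s14-b->s17 s14-c->s18 s15-a->s19 s15-b->s20 s15-c->s21 s16-a->s16 s16-b->s17 s16-c->s18 s17-a->s14 s17-b->s13 s17-c->s15 s18-a->s19 s18-b->s20 s18-c->s21 s19-a->s16 s19-b->s17 s19-c->s18 s20-a->s14 s20-b->s13 s20-c->s15 s21-a->s19 s21-b->s20 s21-c->s21

Handle the two conditions separately and then intersect. The first has 13 states tracking the last 2 symbols read; the second has 4 states tracking partial matches of the forbidden pattern `abb`. A product state is a pair (one from each), accepting exactly when both do.
22 states suffice.
          a    b    c  
>  s0     s1   s2   s3 
   s1     s4   s5   s6 
   s2     s7   s8   s9 
   s3    s10  s11  s12 
   s4     s4   s5   s6 
   s5     s7  s13   s9 
   s6    s10  s11  s12 
   s7     s4   s5   s6 
   s8     s7   s8   s9 
   s9    s10  s11  s12 
 * s10    s4   s5   s6 
 * s11    s7   s8   s9 
 * s12   s10  s11  s12 
   s13   s14  s13  s15 
   s14   s16  s17  s18 
   s15   s19  s20  s21 
   s16   s16  s17  s18 
   s17   s14  s13  s15 
   s18   s19  s20  s21 
   s19   s16  s17  s18 
   s20   s14  s13  s15 
   s21   s19  s20  s21 
(> = start, * = accepting)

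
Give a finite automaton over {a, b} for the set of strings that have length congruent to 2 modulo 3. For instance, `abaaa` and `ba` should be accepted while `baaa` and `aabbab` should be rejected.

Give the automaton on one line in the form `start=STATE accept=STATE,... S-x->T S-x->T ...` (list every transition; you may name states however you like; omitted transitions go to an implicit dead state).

start=s0 accept=s2 s0-a->s1 s0-b->s1 s1-a->s2 s1-b->s2 s2-a->s0 s2-b->s0

Only the length mod 3 matters, so use a 3-cycle: from any state, every input symbol moves to the next state, wrapping s2 back to s0. Mark s2 accepting.
3 states suffice.
        a   b  
>  s0   s1  s1 
   s1   s2  s2 
 * s2   s0  s0 
(> = start, * = accepting)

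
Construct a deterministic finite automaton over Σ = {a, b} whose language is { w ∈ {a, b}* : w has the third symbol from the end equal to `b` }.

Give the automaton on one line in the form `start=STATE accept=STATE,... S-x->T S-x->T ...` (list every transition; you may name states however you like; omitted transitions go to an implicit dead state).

start=q0 accept=q11,q12,q13,q14 q0-a->q1 q0-b->q2 q1-a->q3 q1-b->q4 q2-a->q5 q2-b->q6 q3-a->q7 q3-b->q8 q4-a->q9 q4-b->q10 q5-a->q11 q5-b->q12 q6-a->q13 q6-b->q14 q7-a->q7 q7-b->q8 q8-a->q9 q8-b->q10 q9-a->q11 q9-b->q12 q10-a->q13 q10-b->q14 q11-a->q7 q11-b->q8 q12-a->q9 q12-b->q10 q13-a->q11 q13-b->q12 q14-a->q13 q14-b->q14

Because acceptance depends on a position counted from the end, the machine has to buffer the most recent 3 symbols. Make each state the string of the last up-to-3 symbols read; on input `x` shift the window left and append `x`. Accept when the buffered window has length 3 and begins with `b`.
With 15 states:
          a    b  
>  q0     q1   q2 
   q1     q3   q4 
   q2     q5   q6 
   q3     q7   q8 
   q4     q9  q10 
   q5    q11  q12 
   q6    q13  q14 
   q7     q7   q8 
   q8     q9  q10 
   q9    q11  q12 
   q10   q13  q14 
 * q11    q7   q8 
 * q12    q9  q10 
 * q13   q11  q12 
 * q14   q13  q14 
(> = start, * = accepting)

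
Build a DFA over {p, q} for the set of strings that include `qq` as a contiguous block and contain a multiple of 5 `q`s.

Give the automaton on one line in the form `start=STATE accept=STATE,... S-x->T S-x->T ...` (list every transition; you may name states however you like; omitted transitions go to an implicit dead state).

Run two small machines in parallel and take their product. One (3 states) tracks whether and how much of `qq` has been seen; the other (5 states) tracks the count of `q`s modulo 5. Each combined state is a pair, one component from each; accept when both components accept.
15 states suffice.
          p    q  
>  s0     s0   s1 
   s1     s2   s3 
   s2     s2   s4 
   s3     s3   s5 
   s4     s6   s5 
   s5     s5   s7 
   s6     s6   s8 
   s7     s7   s9 
   s8    s10   s7 
 * s9     s9  s11 
   s10   s10  s12 
   s11   s11   s3 
   s12   s13   s9 
   s13   s13  s14 
   s14    s0  s11 
(> = start, * = accepting)

start=s0 accept=s9 s0-p->s0 s0-q->s1 s1-p->s2 s1-q->s3 s2-p->s2 s2-q->s4 s3-p->s3 s3-q->s5 s4-p->s6 s4-q->s5 s5-p->s5 s5-q->s7 s6-p->s6 s6-q->s8 s7-p->s7 s7-q->s9 s8-p->s10 s8-q->s7 s9-p->s9 s9-q->s11 s10-p->s10 s10-q->s12 s11-p->s11 s11-q->s3 s12-p->s13 s12-q->s9 s13-p->s13 s13-q->s14 s14-p->s0 s14-q->s11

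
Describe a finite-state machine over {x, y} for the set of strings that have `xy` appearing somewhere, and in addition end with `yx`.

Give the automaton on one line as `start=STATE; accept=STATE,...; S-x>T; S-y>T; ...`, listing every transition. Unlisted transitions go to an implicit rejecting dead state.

Run two small machines in parallel and take their product. One (3 states) tracks whether and how much of `xy` has been seen; the other (3 states) tracks how much of the suffix `yx` has currently been matched. Each combined state is a pair, one component from each; accept when both components accept.
        x   y  
>  s0   s1  s2 
   s1   s1  s3 
   s2   s4  s2 
   s3   s5  s3 
   s4   s1  s3 
 * s5   s6  s3 
   s6   s6  s3 
(> = start, * = accepting)

start=s0; accept=s5; s0-x>s1; s0-y>s2; s1-x>s1; s1-y>s3; s2-x>s4; s2-y>s2; s3-x>s5; s3-y>s3; s4-x>s1; s4-y>s3; s5-x>s6; s5-y>s3; s6-x>s6; s6-y>s3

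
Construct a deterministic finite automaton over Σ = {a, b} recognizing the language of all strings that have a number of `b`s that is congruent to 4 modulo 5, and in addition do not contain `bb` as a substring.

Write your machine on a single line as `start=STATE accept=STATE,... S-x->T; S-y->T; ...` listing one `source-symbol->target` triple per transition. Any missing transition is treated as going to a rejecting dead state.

start=q0; accept=q8,q9; q0-a->q0; q0-b->q1; q1-a->q2; q1-b->q3; q2-a->q2; q2-b->q4; q3-a->q3; q3-b->q3; q4-a->q5; q4-b->q3; q5-a->q5; q5-b->q6; q6-a->q7; q6-b->q3; q7-a->q7; q7-b->q8; q8-a->q9; q8-b->q3; q9-a->q9; q9-b->q10; q10-a->q0; q10-b->q3

Run two small machines in parallel and take their product. One (5 states) tracks the count of `b`s modulo 5; the other (3 states) tracks partial matches of the forbidden pattern `bb`. Each combined state is a pair, one component from each; accept when both components accept. Equivalent product states are then merged.
11 states suffice.
          a    b  
>  q0     q0   q1 
   q1     q2   q3 
   q2     q2   q4 
   q3     q3   q3 
   q4     q5   q3 
   q5     q5   q6 
   q6     q7   q3 
   q7     q7   q8 
 * q8     q9   q3 
 * q9     q9  q10 
   q10    q0   q3 
(> = start, * = accepting)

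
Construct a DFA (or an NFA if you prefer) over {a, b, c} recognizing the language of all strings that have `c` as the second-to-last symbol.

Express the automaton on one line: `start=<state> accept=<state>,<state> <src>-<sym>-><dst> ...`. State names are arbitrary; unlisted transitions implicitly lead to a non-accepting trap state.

Because acceptance depends on a position counted from the end, the machine has to buffer the most recent 2 symbols. Make each state the string of the last up-to-2 symbols read; on input `x` shift the window left and append `x`. Accept when the buffered window has length 2 and begins with `c`.
With 13 states:
          a    b    c  
>  q0     q1   q2   q3 
   q1     q4   q5   q6 
   q2     q7   q8   q9 
   q3    q10  q11  q12 
   q4     q4   q5   q6 
   q5     q7   q8   q9 
   q6    q10  q11  q12 
   q7     q4   q5   q6 
   q8     q7   q8   q9 
   q9    q10  q11  q12 
 * q10    q4   q5   q6 
 * q11    q7   q8   q9 
 * q12   q10  q11  q12 
(> = start, * = accepting)

start=q0 accept=q10,q11,q12 q0-a->q1 q0-b->q2 q0-c->q3 q1-a->q4 q1-b->q5 q1-c->q6 q2-a->q7 q2-b->q8 q2-c->q9 q3-a->q10 q3-b->q11 q3-c->q12 q4-a->q4 q4-b->q5 q4-c->q6 q5-a->q7 q5-b->q8 q5-c->q9 q6-a->q10 q6-b->q11 q6-c->q12 q7-a->q4 q7-b->q5 q7-c->q6 q8-a->q7 q8-b->q8 q8-c->q9 q9-a->q10 q9-b->q11 q9-c->q12 q10-a->q4 q10-b->q5 q10-c->q6 q11-a->q7 q11-b->q8 q11-c->q9 q12-a->q10 q12-b->q11 q12-c->q12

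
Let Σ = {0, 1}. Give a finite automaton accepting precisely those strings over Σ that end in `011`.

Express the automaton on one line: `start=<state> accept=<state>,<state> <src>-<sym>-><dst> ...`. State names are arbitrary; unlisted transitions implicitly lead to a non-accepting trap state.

Remember how much of `011` the current input suffix matches. State q0 means no match yet; q1 means the last symbol is `0`; q2 means the last 2 symbols are `01`; q3 means the last 3 symbols are `011`. Only q3 accepts. On a mismatch, fall back to the longest proper suffix that is still a prefix of `011`.
4 states suffice.
        0   1  
>  q0   q1  q0 
   q1   q1  q2 
   q2   q1  q3 
 * q3   q1  q0 
(> = start, * = accepting)

start=q0 accept=q3 q0-0->q1 q0-1->q0 q1-0->q1 q1-1->q2 q2-0->q1 q2-1->q3 q3-0->q1 q3-1->q0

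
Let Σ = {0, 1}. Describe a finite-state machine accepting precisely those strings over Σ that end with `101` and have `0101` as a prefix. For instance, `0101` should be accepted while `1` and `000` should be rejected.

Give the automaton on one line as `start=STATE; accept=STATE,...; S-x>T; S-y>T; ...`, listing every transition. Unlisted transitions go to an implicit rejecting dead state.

Build one automaton per condition and run them in lockstep. One (4 states) tracks how much of the suffix `101` has currently been matched; the other (6 states) tracks whether the input so far still matches the prefix `0101`. Each combined state is a pair, one component from each; accept when both components accept. Minimizing collapses redundant product states.
A 9-state machine:
        0   1  
>  q0   q1  q2 
   q1   q2  q3 
   q2   q2  q2 
   q3   q4  q2 
   q4   q2  q5 
 * q5   q6  q7 
   q6   q8  q5 
   q7   q6  q7 
   q8   q8  q7 
(> = start, * = accepting)

start=q0; accept=q5; q0-0>q1; q0-1>q2; q1-0>q2; q1-1>q3; q2-0>q2; q2-1>q2; q3-0>q4; q3-1>q2; q4-0>q2; q4-1>q5; q5-0>q6; q5-1>q7; q6-0>q8; q6-1>q5; q7-0>q6; q7-1>q7; q8-0>q8; q8-1>q7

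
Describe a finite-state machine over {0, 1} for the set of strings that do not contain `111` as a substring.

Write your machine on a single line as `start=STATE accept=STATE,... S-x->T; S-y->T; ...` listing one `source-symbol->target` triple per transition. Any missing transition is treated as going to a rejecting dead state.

Track partial matches of the forbidden pattern `111`. State q3 is a dead state reached once `111` has occurred; every other state accepts. q0 means no part of `111` is currently matched.
With 4 states:
        0   1  
>* q0   q0  q1 
 * q1   q0  q2 
 * q2   q0  q3 
   q3   q3  q3 
(> = start, * = accepting)

start=q0; accept=q0,q1,q2; q0-0->q0; q0-1->q1; q1-0->q0; q1-1->q2; q2-0->q0; q2-1->q3; q3-0->q3; q3-1->q3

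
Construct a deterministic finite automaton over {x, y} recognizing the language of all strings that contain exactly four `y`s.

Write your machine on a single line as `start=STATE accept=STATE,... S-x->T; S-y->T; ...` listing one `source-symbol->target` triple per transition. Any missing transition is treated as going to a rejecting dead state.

Count `y`s, saturating at 5: states q0 through q4 mean 0 through 4 `y`s seen; q5 means more than 4. Each `y` increments (capped at q5); other symbols loop. Accept from {q4}.
6 states suffice.
        x   y  
>  q0   q0  q1 
   q1   q1  q2 
   q2   q2  q3 
   q3   q3  q4 
 * q4   q4  q5 
   q5   q5  q5 
(> = start, * = accepting)

start=q0; accept=q4; q0-x->q0; q0-y->q1; q1-x->q1; q1-y->q2; q2-x->q2; q2-y->q3; q3-x->q3; q3-y->q4; q4-x->q4; q4-y->q5; q5-x->q5; q5-y->q5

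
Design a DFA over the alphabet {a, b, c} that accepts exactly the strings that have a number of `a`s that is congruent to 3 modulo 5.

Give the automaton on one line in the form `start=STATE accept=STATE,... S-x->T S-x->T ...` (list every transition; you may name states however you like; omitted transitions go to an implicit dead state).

Keep the running count of `a`s modulo 5: each `a` advances along the cycle s0 → s1 → s2 → s3 → s4 → s0 while other symbols loop. Accept at s3.
5 states suffice.
        a   b   c  
>  s0   s1  s0  s0 
   s1   s2  s1  s1 
   s2   s3  s2  s2 
 * s3   s4  s3  s3 
   s4   s0  s4  s4 
(> = start, * = accepting)

start=s0 accept=s3 s0-a->s1 s0-b->s0 s0-c->s0 s1-a->s2 s1-b->s1 s1-c->s1 s2-a->s3 s2-b->s2 s2-c->s2 s3-a->s4 s3-b->s3 s3-c->s3 s4-a->s0 s4-b->s4 s4-c->s4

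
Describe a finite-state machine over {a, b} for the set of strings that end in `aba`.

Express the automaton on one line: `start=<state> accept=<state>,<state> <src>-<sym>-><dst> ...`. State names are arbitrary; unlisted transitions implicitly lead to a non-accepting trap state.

start=q0 accept=q3 q0-a->q1 q0-b->q0 q1-a->q1 q1-b->q2 q2-a->q3 q2-b->q0 q3-a->q1 q3-b->q2

Let each state record the length of the longest suffix of the input read so far that is also a prefix of `aba`. q1 means the last symbol is `a`; q2 means the last 2 symbols are `ab`; q3 means the last 3 symbols are `aba`. Accept only at q3, where the string currently ends in `aba`.
With 4 states:
        a   b  
>  q0   q1  q0 
   q1   q1  q2 
   q2   q3  q0 
 * q3   q1  q2 
(> = start, * = accepting)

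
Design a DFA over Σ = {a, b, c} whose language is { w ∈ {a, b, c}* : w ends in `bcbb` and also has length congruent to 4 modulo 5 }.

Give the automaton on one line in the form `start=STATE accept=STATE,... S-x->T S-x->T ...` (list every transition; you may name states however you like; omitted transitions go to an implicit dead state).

Run two small machines in parallel and take their product. One (5 states) tracks how much of the suffix `bcbb` has currently been matched; the other (5 states) tracks the input length modulo 5. Each combined state is a pair, one component from each; accept when both components accept. After merging equivalent states the machine shrinks.
With 9 states:
        a   b   c  
>  S0   S1  S2  S1 
   S1   S3  S3  S3 
   S2   S3  S3  S4 
   S3   S5  S5  S5 
   S4   S5  S6  S5 
   S5   S7  S7  S7 
   S6   S7  S8  S7 
   S7   S0  S0  S0 
 * S8   S0  S0  S0 
(> = start, * = accepting)

start=S0 accept=S8 S0-a->S1 S0-b->S2 S0-c->S1 S1-a->S3 S1-b->S3 S1-c->S3 S2-a->S3 S2-b->S3 S2-c->S4 S3-a->S5 S3-b->S5 S3-c->S5 S4-a->S5 S4-b->S6 S4-c->S5 S5-a->S7 S5-b->S7 S5-c->S7 S6-a->S7 S6-b->S8 S6-c->S7 S7-a->S0 S7-b->S0 S7-c->S0 S8-a->S0 S8-b->S0 S8-c->S0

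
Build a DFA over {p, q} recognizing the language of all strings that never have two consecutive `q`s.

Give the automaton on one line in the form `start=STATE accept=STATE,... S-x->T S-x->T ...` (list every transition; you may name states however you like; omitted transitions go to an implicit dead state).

Track partial matches of the forbidden pattern `qq`. State s2 is a dead state reached once `qq` has occurred; every other state accepts. s0 means no part of `qq` is currently matched.
        p   q  
>* s0   s0  s1 
 * s1   s0  s2 
   s2   s2  s2 
(> = start, * = accepting)

start=s0 accept=s0,s1 s0-p->s0 s0-q->s1 s1-p->s0 s1-q->s2 s2-p->s2 s2-q->s2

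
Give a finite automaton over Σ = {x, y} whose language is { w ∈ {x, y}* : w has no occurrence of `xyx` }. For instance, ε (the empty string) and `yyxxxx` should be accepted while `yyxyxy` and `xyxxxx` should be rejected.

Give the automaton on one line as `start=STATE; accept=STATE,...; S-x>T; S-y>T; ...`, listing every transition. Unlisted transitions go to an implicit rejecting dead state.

This is the complement of 'contains `xyx`'. Use the same substring-matching states — A through D holding how much of `xyx` has just been matched — but flip the accepting set: everything except the trap D accepts.
With 4 states:
       x  y 
>* A   B  A 
 * B   B  C 
 * C   D  A 
   D   D  D 
(> = start, * = accepting)

start=A; accept=A,B,C; A-x>B; A-y>A; B-x>B; B-y>C; C-x>D; C-y>A; D-x>D; D-y>D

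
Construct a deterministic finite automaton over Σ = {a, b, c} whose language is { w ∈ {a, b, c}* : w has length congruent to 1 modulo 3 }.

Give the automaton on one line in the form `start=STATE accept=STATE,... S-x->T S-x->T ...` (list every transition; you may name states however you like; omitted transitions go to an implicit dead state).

Only the length mod 3 matters, so use a 3-cycle: from any state, every input symbol moves to the next state, wrapping S2 back to S0. Mark S1 accepting.
With 3 states:
        a   b   c  
>  S0   S1  S1  S1 
 * S1   S2  S2  S2 
   S2   S0  S0  S0 
(> = start, * = accepting)

start=S0 accept=S1 S0-a->S1 S0-b->S1 S0-c->S1 S1-a->S2 S1-b->S2 S1-c->S2 S2-a->S0 S2-b->S0 S2-c->S0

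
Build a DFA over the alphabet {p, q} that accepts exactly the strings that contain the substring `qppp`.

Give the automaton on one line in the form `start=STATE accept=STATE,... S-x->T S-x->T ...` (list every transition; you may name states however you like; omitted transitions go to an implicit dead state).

start=S0 accept=S4 S0-p->S0 S0-q->S1 S1-p->S2 S1-q->S1 S2-p->S3 S2-q->S1 S3-p->S4 S3-q->S1 S4-p->S4 S4-q->S4

States S0..S3 record the length of the longest prefix of `qppp` that matches the current input suffix. Reaching S4 means `qppp` has been seen, and we stay there forever. Accept from S4.
        p   q  
>  S0   S0  S1 
   S1   S2  S1 
   S2   S3  S1 
   S3   S4  S1 
 * S4   S4  S4 
(> = start, * = accepting)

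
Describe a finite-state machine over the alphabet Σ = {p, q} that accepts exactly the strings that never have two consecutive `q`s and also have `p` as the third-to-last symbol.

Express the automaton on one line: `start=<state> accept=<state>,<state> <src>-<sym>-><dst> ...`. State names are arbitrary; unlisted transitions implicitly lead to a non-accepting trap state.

start=S0 accept=S6,S7,S8 S0-p->S1 S0-q->S2 S1-p->S3 S1-q->S4 S2-p->S1 S2-q->S5 S3-p->S6 S3-q->S7 S4-p->S8 S4-q->S5 S5-p->S5 S5-q->S5 S6-p->S6 S6-q->S7 S7-p->S8 S7-q->S5 S8-p->S3 S8-q->S4

Handle the two conditions separately and then intersect. One (3 states) tracks partial matches of the forbidden pattern `qq`; the other (15 states) tracks the last 3 symbols read. Each combined state is a pair, one component from each; accept when both components accept. Minimizing collapses redundant product states.
9 states suffice.
        p   q  
>  S0   S1  S2 
   S1   S3  S4 
   S2   S1  S5 
   S3   S6  S7 
   S4   S8  S5 
   S5   S5  S5 
 * S6   S6  S7 
 * S7   S8  S5 
 * S8   S3  S4 
(> = start, * = accepting)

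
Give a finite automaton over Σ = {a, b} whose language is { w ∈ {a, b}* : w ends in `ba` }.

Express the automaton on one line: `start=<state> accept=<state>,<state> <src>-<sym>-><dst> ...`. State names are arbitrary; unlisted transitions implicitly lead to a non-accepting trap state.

Remember how much of `ba` the current input suffix matches. State s0 means no match yet; s1 means the last symbol is `b`; s2 means the last 2 symbols are `ba`. Only s2 accepts. On a mismatch, fall back to the longest proper suffix that is still a prefix of `ba`.
3 states suffice.
        a   b  
>  s0   s0  s1 
   s1   s2  s1 
 * s2   s0  s1 
(> = start, * = accepting)

start=s0 accept=s2 s0-a->s0 s0-b->s1 s1-a->s2 s1-b->s1 s2-a->s0 s2-b->s1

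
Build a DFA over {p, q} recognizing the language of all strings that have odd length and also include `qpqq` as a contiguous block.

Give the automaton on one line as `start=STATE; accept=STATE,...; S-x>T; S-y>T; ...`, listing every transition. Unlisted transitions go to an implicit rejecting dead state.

start=A; accept=J; A-p>B; A-q>C; B-p>A; B-q>D; C-p>E; C-q>D; D-p>F; D-q>C; E-p>B; E-q>G; F-p>A; F-q>H; G-p>E; G-q>I; H-p>F; H-q>J; I-p>J; I-q>J; J-p>I; J-q>I

Build one automaton per condition and run them in lockstep. The first has 2 states tracking the input length modulo 2; the second has 5 states tracking whether and how much of `qpqq` has been seen. A product state is a pair (one from each), accepting exactly when both do.
10 states suffice.
       p  q 
>  A   B  C 
   B   A  D 
   C   E  D 
   D   F  C 
   E   B  G 
   F   A  H 
   G   E  I 
   H   F  J 
   I   J  J 
 * J   I  I 
(> = start, * = accepting)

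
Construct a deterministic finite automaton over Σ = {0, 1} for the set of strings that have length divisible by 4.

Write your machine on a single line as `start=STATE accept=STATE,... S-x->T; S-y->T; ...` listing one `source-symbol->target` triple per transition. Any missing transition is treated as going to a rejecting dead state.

Only the length mod 4 matters, so use a 4-cycle: from any state, every input symbol moves to the next state, wrapping S3 back to S0. Mark S0 accepting.
A 4-state machine:
        0   1  
>* S0   S1  S1 
   S1   S2  S2 
   S2   S3  S3 
   S3   S0  S0 
(> = start, * = accepting)

start=S0; accept=S0; S0-0->S1; S0-1->S1; S1-0->S2; S1-1->S2; S2-0->S3; S2-1->S3; S3-0->S0; S3-1->S0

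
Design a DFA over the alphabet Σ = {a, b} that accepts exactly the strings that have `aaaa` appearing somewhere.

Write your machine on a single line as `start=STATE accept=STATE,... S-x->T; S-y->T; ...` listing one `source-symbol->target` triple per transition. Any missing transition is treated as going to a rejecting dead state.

Track how much of `aaaa` has been matched so far: state S0 is no progress, S4 is the absorbing accept state reached once `aaaa` has occurred. Intermediate states record partial matches; on a mismatch, fall back to the longest reusable overlap.
        a   b  
>  S0   S1  S0 
   S1   S2  S0 
   S2   S3  S0 
   S3   S4  S0 
 * S4   S4  S4 
(> = start, * = accepting)

start=S0; accept=S4; S0-a->S1; S0-b->S0; S1-a->S2; S1-b->S0; S2-a->S3; S2-b->S0; S3-a->S4; S3-b->S0; S4-a->S4; S4-b->S4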